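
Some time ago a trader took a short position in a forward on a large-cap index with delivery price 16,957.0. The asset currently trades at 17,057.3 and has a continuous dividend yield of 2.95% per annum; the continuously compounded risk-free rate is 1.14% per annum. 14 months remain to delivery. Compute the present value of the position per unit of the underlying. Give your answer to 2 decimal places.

Current fair forward for the remaining 14 months: F = S·e^((r − q)·T), (r − q) = 0.0114 − 0.0295 = -0.0181
F = 17057.3 · e^(-0.0181 × 14/12) = 17057.3 × 0.97910473 = 16700.8831
Value of long forward = (F − K)·e^(−rT) = (16700.8831 − 16957.0) · e^(−0.0114·14/12)
= -256.1169 × 0.98678805 = -252.73
Short position value = −(long value) = 252.73

252.73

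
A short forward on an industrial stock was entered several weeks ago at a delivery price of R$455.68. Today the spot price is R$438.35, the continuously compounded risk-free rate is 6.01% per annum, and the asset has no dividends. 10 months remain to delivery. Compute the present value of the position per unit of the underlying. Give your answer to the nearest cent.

-R$4.93

Current fair forward for the remaining 10 months: F = S·e^(r·T), r = 0.0601
F = 438.35 · e^(0.0601 × 10/12) = 438.35 × 1.051359 = 460.8632
Value of long forward = (F − K)·e^(−rT) = (460.8632 − 455.68) · e^(−0.0601·10/12)
= 5.1832 × 0.951150 = 4.93
Short position value = −(long value) = -R$4.93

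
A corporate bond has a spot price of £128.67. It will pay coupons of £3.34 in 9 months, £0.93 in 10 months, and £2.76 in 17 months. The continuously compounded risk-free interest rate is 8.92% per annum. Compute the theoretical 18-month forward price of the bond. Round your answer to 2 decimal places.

PV(coupons) I = 3.34·e^(−0.0892·9/12) + 0.93·e^(−0.0892·10/12) + 2.76·e^(−0.0892·17/12)
I = 3.1239 + 0.8634 + 2.4324 = 6.4197
F = (S − I)·e^(rT) = (128.67 − 6.4197) · e^(0.0892·18/12)
= 122.2503 · e^0.133800 = 122.2503 × 1.143164 = £139.75

£139.75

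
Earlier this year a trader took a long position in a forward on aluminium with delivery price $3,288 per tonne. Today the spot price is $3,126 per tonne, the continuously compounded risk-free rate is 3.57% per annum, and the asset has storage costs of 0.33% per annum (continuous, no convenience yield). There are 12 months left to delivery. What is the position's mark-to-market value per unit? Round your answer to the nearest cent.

Current fair forward for the remaining 12 months: F = S·e^((r + u)·T), (r + u) = 0.0357 + 0.0033 = 0.0390
F = 3126 · e^(0.0390 × 12/12) = 3126 × 1.03977048 = 3250.3225
Value of long forward = (F − K)·e^(−rT) = (3250.3225 − 3288) · e^(−0.0357·12/12)
= -37.6775 × 0.96492973 = -36.36

-$36.36 per tonne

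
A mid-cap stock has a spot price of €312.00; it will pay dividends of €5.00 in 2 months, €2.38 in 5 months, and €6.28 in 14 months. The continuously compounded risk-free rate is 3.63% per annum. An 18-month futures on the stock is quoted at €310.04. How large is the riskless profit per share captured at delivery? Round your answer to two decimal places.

€5.34 per share

PV(dividends) I = 5.00·e^(−0.0363·2/12) + 2.38·e^(−0.0363·5/12) + 6.28·e^(−0.0363·14/12) = 13.3337
Fair futures F* = (S − I)·e^(rT) = (312.00 − 13.3337)·e^0.054450 = 298.6663 × 1.055960 = 315.3797
Market €310.04 < fair 315.3797: forward underpriced → reverse cash-and-carry (short the stock, invest proceeds at r, pay the dividends, go long the forward).
Profit at T = |F_mkt − F*| = |310.04 − 315.3797| = €5.34 per share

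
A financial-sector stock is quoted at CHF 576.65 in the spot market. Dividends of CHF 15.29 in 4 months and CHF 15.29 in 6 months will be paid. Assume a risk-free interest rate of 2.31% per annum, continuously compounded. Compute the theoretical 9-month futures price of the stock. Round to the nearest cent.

CHF 555.91

PV(dividends) I = 15.29·e^(−0.0231·4/12) + 15.29·e^(−0.0231·6/12)
I = 15.1727 + 15.1144 = 30.2871
F = (S − I)·e^(rT) = (576.65 − 30.2871) · e^(0.0231·9/12)
= 546.3629 · e^0.017325 = 546.3629 × 1.017476 = CHF 555.91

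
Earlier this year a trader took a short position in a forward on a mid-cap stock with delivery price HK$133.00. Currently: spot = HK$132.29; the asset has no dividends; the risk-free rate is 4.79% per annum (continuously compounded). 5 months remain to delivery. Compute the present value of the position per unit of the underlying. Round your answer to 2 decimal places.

-HK$1.92

Current fair forward for the remaining 5 months: F = S·e^(r·T), r = 0.0479
F = 132.29 · e^(0.0479 × 5/12) = 132.29 × 1.020159 = 134.9568
Value of long forward = (F − K)·e^(−rT) = (134.9568 − 133.00) · e^(−0.0479·5/12)
= 1.9568 × 0.980240 = 1.92
Short position value = −(long value) = -HK$1.92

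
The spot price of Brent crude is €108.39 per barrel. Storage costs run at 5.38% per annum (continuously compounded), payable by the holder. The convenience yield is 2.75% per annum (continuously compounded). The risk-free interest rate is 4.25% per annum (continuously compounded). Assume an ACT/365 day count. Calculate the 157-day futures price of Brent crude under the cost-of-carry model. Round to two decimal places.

€111.65 per barrel

Net carry = r + u − y = 0.0425 + 0.0538 − 0.0275 = 0.0688
F = S·e^((r+u−y)T) = 108.39 · e^(0.0688 × 157/365) = 108.39 · e^0.029593
= 108.39 × 1.030035 = €111.65 per barrel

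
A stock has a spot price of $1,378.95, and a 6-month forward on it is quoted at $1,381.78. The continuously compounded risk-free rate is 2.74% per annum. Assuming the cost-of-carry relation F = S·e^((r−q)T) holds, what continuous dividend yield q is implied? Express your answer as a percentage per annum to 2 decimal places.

2.33%

From F = S·e^((r−q)T): (r − q) = ln(F/S)/T
ln(1381.78/1378.95) = ln(1.002052) = 0.002050
(r − q) = 0.002050 / (6/12) = 0.004100
q = r − ln(F/S)/T = 0.0274 − 0.004100 = 0.023300
q = 2.33%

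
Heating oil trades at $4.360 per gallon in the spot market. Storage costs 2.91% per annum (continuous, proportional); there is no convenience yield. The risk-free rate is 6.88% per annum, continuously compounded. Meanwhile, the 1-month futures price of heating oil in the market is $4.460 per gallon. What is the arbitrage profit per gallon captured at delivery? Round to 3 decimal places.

$0.064 per gallon

Fair futures: F* = S·e^(carry·T), with carry = (r + u) = 0.0688 + 0.0291 = 0.0979
F* = 4.360 · e^(0.0979 × 1/12) = 4.360 · e^0.008158 = 4.360 × 1.008191 = $4.3957
Market $4.460 > fair $4.3957: forward overpriced → cash-and-carry (buy spot, short the forward).
At maturity, profit = |F_mkt − F*| = |4.460 − 4.3957| = $0.064 per gallon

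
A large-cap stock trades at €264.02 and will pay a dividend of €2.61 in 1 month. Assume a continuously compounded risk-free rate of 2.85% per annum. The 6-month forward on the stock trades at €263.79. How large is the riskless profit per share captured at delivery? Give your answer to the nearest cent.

€1.38 per share

PV(dividends) I = 2.61·e^(−0.0285·1/12) = 2.6038
Fair forward F* = (S − I)·e^(rT) = (264.02 − 2.6038)·e^0.014250 = 261.4162 × 1.014352 = 265.1680
Market €263.79 < fair 265.1680: forward underpriced → reverse cash-and-carry (short the stock, invest proceeds at r, pay the dividends, go long the forward).
Profit at T = |F_mkt − F*| = |263.79 − 265.1680| = €1.38 per share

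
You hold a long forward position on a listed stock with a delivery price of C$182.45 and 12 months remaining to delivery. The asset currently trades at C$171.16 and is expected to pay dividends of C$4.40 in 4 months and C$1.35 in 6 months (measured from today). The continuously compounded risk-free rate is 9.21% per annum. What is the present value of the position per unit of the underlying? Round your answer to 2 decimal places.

PV(remaining dividends) I = 4.40·e^(−0.0921·4/12) + 1.35·e^(−0.0921·6/12) = 5.5562
Current forward F = (S − I)·e^(rT) = (171.16 − 5.5562)·e^(0.0921·12/12) = 165.6038 × 1.096474 = 181.5803
Value (long) = (F − K)·e^(−rT) = (181.5803 − 182.45) × 0.912014 = -0.7932
Value = -C$0.79

-C$0.79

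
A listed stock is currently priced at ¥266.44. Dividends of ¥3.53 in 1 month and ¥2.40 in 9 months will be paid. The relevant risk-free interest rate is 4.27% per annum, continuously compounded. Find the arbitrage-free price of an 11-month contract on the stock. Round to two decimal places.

¥271.00

PV(dividends) I = 3.53·e^(−0.0427·1/12) + 2.40·e^(−0.0427·9/12)
I = 3.5175 + 2.3244 = 5.8419
F = (S − I)·e^(rT) = (266.44 − 5.8419) · e^(0.0427·11/12)
= 260.5981 · e^0.039142 = 260.5981 × 1.039918 = ¥271.00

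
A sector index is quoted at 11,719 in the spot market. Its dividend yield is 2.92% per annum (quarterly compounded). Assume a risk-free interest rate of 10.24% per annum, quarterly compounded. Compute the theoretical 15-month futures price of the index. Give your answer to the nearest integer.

F = S · (1+r/4)^(4T) / (1+q/4)^(4T)
= 11719 × 1.134724 / 1.037037 = 11719 × 1.094198
F = 12,823

12,823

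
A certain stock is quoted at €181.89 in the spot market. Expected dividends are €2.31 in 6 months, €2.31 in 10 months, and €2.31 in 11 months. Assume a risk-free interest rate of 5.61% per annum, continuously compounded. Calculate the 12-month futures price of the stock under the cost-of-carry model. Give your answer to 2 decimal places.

€185.36

PV(dividends) I = 2.31·e^(−0.0561·6/12) + 2.31·e^(−0.0561·10/12) + 2.31·e^(−0.0561·11/12)
I = 2.2461 + 2.2045 + 2.1942 = 6.6448
F = (S − I)·e^(rT) = (181.89 − 6.6448) · e^(0.0561·12/12)
= 175.2452 · e^0.056100 = 175.2452 × 1.057703 = €185.36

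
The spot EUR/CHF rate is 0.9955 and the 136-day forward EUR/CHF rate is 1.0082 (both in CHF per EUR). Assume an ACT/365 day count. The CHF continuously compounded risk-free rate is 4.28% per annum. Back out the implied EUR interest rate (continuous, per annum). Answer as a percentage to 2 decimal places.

0.88%

F = S·e^((r_CHF − r_EUR)T) ⇒ r_EUR = r_CHF − ln(F/S)/T
ln(1.0082/0.9955) = 0.012677; /(136/365) = 0.034023
r_EUR = 0.0428 − 0.034023 = 0.008777
r_EUR = 0.88%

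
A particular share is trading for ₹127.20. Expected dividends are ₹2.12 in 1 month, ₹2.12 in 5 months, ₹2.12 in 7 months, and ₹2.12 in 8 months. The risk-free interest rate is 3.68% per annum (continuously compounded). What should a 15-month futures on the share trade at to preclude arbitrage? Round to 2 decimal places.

PV(dividends) I = 2.12·e^(−0.0368·1/12) + 2.12·e^(−0.0368·5/12) + 2.12·e^(−0.0368·7/12) + 2.12·e^(−0.0368·8/12)
I = 2.1135 + 2.0877 + 2.0750 + 2.0686 = 8.3448
F = (S − I)·e^(rT) = (127.20 − 8.3448) · e^(0.0368·15/12)
= 118.8552 · e^0.046000 = 118.8552 × 1.047074 = ₹124.45

₹124.45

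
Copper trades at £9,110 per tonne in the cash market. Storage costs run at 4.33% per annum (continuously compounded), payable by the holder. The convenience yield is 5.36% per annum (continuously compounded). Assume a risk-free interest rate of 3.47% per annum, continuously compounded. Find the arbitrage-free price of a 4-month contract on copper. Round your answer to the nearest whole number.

Net carry = r + u − y = 0.0347 + 0.0433 − 0.0536 = 0.0244
F = S·e^((r+u−y)T) = 9110 · e^(0.0244 × 4/12) = 9110 · e^0.008133
= 9110 × 1.008166 = £9,184 per tonne

£9,184 per tonne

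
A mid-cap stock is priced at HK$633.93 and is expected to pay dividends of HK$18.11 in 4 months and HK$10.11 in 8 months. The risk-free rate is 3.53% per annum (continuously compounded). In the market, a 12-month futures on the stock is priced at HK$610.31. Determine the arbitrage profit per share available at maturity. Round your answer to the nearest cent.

HK$17.63 per share

PV(dividends) I = 18.11·e^(−0.0353·4/12) + 10.11·e^(−0.0353·8/12) = 27.7730
Fair futures F* = (S − I)·e^(rT) = (633.93 − 27.7730)·e^0.035300 = 606.1570 × 1.035930 = 627.9362
Market HK$610.31 < fair 627.9362: forward underpriced → reverse cash-and-carry (short the stock, invest proceeds at r, pay the dividends, go long the forward).
Profit at T = |F_mkt − F*| = |610.31 − 627.9362| = HK$17.63 per share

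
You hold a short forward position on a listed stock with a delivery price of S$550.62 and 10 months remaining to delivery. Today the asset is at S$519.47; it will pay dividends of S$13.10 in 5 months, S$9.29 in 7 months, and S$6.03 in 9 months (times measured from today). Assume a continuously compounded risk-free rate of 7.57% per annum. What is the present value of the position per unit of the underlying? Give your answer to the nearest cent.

S$24.77

PV(remaining dividends) I = 13.10·e^(−0.0757·5/12) + 9.29·e^(−0.0757·7/12) + 6.03·e^(−0.0757·9/12) = 27.2791
Current forward F = (S − I)·e^(rT) = (519.47 − 27.2791)·e^(0.0757·10/12) = 492.1909 × 1.065116 = 524.2404
Value (long) = (F − K)·e^(−rT) = (524.2404 − 550.62) × 0.938865 = -24.7669
Short position value = −(long value) = S$24.77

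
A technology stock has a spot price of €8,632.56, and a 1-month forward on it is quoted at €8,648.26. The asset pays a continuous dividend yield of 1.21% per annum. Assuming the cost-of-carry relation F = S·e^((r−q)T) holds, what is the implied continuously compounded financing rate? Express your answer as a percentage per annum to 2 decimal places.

3.39%

From F = S·e^((r−q)T): (r − q) = ln(F/S)/T
ln(8648.26/8632.56) = ln(1.001819) = 0.001817
(r − q) = 0.001817 / (1/12) = 0.021804
r = ln(F/S)/T + q = 0.021804 + 0.0121 = 0.033904
r = 3.39%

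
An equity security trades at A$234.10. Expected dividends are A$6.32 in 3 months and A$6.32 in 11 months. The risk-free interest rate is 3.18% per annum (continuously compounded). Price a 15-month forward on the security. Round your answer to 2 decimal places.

PV(dividends) I = 6.32·e^(−0.0318·3/12) + 6.32·e^(−0.0318·11/12)
I = 6.2700 + 6.1384 = 12.4084
F = (S − I)·e^(rT) = (234.10 − 12.4084) · e^(0.0318·15/12)
= 221.6916 · e^0.039750 = 221.6916 × 1.040551 = A$230.68

A$230.68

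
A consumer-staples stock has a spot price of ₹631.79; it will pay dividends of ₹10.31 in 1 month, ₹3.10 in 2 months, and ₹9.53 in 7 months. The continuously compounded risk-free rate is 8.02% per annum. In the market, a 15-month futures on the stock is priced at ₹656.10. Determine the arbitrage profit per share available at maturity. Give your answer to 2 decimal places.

PV(dividends) I = 10.31·e^(−0.0802·1/12) + 3.10·e^(−0.0802·2/12) + 9.53·e^(−0.0802·7/12) = 22.3946
Fair futures F* = (S − I)·e^(rT) = (631.79 − 22.3946)·e^0.100250 = 609.3954 × 1.105447 = 673.6543
Market ₹656.10 < fair 673.6543: forward underpriced → reverse cash-and-carry (short the stock, invest proceeds at r, pay the dividends, go long the forward).
Profit at T = |F_mkt − F*| = |656.10 − 673.6543| = ₹17.55 per share

₹17.55 per share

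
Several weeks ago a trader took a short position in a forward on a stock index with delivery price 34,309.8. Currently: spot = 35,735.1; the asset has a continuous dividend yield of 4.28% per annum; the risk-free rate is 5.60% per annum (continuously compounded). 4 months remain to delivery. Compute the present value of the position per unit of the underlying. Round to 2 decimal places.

Current fair forward for the remaining 4 months: F = S·e^((r − q)·T), (r − q) = 0.0560 − 0.0428 = 0.0132
F = 35735.1 · e^(0.0132 × 4/12) = 35735.1 × 1.00440969 = 35892.6807
Value of long forward = (F − K)·e^(−rT) = (35892.6807 − 34309.8) · e^(−0.0560·4/12)
= 1582.8807 × 0.98150648 = 1553.61
Short position value = −(long value) = -1553.61

-1553.61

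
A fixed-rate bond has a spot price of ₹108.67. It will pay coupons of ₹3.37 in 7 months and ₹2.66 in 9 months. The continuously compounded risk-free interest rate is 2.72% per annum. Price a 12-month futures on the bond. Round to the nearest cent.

₹105.58

PV(coupons) I = 3.37·e^(−0.0272·7/12) + 2.66·e^(−0.0272·9/12)
I = 3.3170 + 2.6063 = 5.9233
F = (S − I)·e^(rT) = (108.67 − 5.9233) · e^(0.0272·12/12)
= 102.7467 · e^0.027200 = 102.7467 × 1.027573 = ₹105.58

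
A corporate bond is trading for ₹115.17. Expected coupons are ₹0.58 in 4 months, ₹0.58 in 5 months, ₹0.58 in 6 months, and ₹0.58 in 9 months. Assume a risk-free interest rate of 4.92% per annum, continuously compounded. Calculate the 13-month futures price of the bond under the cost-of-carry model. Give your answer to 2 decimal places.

₹119.09

PV(coupons) I = 0.58·e^(−0.0492·4/12) + 0.58·e^(−0.0492·5/12) + 0.58·e^(−0.0492·6/12) + 0.58·e^(−0.0492·9/12)
I = 0.5706 + 0.5682 + 0.5659 + 0.5590 = 2.2637
F = (S − I)·e^(rT) = (115.17 − 2.2637) · e^(0.0492·13/12)
= 112.9063 · e^0.053300 = 112.9063 × 1.054746 = ₹119.09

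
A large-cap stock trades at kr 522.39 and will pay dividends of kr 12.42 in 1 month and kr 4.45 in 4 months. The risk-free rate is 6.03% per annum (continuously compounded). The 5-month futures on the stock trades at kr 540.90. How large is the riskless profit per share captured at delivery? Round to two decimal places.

PV(dividends) I = 12.42·e^(−0.0603·1/12) + 4.45·e^(−0.0603·4/12) = 16.7192
Fair futures F* = (S − I)·e^(rT) = (522.39 − 16.7192)·e^0.025125 = 505.6708 × 1.025443 = 518.5366
Market kr 540.90 > fair 518.5366: forward overpriced → cash-and-carry (borrow at r, buy the stock and collect the dividends, short the forward).
Profit at T = |F_mkt − F*| = |540.90 − 518.5366| = kr 22.36 per share

kr 22.36 per share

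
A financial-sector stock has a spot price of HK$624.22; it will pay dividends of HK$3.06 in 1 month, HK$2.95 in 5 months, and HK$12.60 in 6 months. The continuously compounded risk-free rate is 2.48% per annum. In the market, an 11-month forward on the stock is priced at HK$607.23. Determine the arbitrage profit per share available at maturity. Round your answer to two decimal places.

PV(dividends) I = 3.06·e^(−0.0248·1/12) + 2.95·e^(−0.0248·5/12) + 12.60·e^(−0.0248·6/12) = 18.4181
Fair forward F* = (S − I)·e^(rT) = (624.22 − 18.4181)·e^0.022733 = 605.8019 × 1.022993 = 619.7311
Market HK$607.23 < fair 619.7311: forward underpriced → reverse cash-and-carry (short the stock, invest proceeds at r, pay the dividends, go long the forward).
Profit at T = |F_mkt − F*| = |607.23 − 619.7311| = HK$12.50 per share

HK$12.50 per share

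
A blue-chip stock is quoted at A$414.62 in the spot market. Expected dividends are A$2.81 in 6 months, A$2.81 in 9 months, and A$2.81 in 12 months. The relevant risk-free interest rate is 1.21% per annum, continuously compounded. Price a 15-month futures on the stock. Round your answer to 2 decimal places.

PV(dividends) I = 2.81·e^(−0.0121·6/12) + 2.81·e^(−0.0121·9/12) + 2.81·e^(−0.0121·12/12)
I = 2.7931 + 2.7846 + 2.7762 = 8.3539
F = (S − I)·e^(rT) = (414.62 − 8.3539) · e^(0.0121·15/12)
= 406.2661 · e^0.015125 = 406.2661 × 1.015240 = A$412.46

A$412.46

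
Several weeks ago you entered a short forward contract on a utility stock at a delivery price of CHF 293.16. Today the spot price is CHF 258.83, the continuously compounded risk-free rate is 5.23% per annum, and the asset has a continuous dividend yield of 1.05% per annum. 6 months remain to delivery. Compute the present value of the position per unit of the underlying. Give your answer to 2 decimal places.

Current fair forward for the remaining 6 months: F = S·e^((r − q)·T), (r − q) = 0.0523 − 0.0105 = 0.0418
F = 258.83 · e^(0.0418 × 6/12) = 258.83 × 1.021120 = 264.2965
Value of long forward = (F − K)·e^(−rT) = (264.2965 − 293.16) · e^(−0.0523·6/12)
= -28.8635 × 0.974189 = -28.12
Short position value = −(long value) = CHF 28.12

CHF 28.12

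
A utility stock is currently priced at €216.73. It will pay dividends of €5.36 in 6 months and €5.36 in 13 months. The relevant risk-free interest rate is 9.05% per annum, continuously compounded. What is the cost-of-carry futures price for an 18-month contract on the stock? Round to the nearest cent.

€236.81

PV(dividends) I = 5.36·e^(−0.0905·6/12) + 5.36·e^(−0.0905·13/12)
I = 5.1229 + 4.8594 = 9.9823
F = (S − I)·e^(rT) = (216.73 − 9.9823) · e^(0.0905·18/12)
= 206.7477 · e^0.135750 = 206.7477 × 1.145396 = €236.81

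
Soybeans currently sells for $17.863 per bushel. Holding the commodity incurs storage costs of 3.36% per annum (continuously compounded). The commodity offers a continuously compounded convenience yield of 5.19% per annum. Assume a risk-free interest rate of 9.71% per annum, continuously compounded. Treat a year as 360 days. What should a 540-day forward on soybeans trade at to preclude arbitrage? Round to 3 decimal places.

$20.104 per bushel

Net carry = r + u − y = 0.0971 + 0.0336 − 0.0519 = 0.0788
F = S·e^((r+u−y)T) = 17.863 · e^(0.0788 × 540/360) = 17.863 · e^0.118200
= 17.863 × 1.125469 = $20.104 per bushel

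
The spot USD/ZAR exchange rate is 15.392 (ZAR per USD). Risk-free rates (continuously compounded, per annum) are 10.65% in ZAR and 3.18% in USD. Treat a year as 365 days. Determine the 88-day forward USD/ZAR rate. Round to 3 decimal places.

F = S·e^((r_ZAR − r_USD)T) = 15.392 · e^((0.1065 − 0.0318) × 88/365)
= 15.392 · e^0.018010 = 15.392 × 1.018173
F = 15.672 ZAR per USD

15.672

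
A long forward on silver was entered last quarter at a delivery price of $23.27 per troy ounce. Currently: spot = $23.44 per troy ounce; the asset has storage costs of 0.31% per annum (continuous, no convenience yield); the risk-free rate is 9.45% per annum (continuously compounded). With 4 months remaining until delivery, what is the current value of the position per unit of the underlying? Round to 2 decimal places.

Current fair forward for the remaining 4 months: F = S·e^((r + u)·T), (r + u) = 0.0945 + 0.0031 = 0.0976
F = 23.44 · e^(0.0976 × 4/12) = 23.44 × 1.033068 = 24.2151
Value of long forward = (F − K)·e^(−rT) = (24.2151 − 23.27) · e^(−0.0945·4/12)
= 0.9451 × 0.968991 = 0.92

$0.92 per troy ounce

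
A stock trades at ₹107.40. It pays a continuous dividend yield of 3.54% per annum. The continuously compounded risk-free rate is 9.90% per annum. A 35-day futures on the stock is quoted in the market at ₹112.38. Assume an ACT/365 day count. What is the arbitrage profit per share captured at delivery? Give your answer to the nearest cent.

₹4.32 per share

Fair futures: F* = S·e^(carry·T), with carry = (r − q) = 0.0990 − 0.0354 = 0.0636
F* = 107.40 · e^(0.0636 × 35/365) = 107.40 · e^0.006099 = 107.40 × 1.006118 = ₹108.0571
Market ₹112.38 > fair ₹108.0571: forward overpriced → cash-and-carry (buy spot, short the forward).
At maturity, profit = |F_mkt − F*| = |112.38 − 108.0571| = ₹4.32 per share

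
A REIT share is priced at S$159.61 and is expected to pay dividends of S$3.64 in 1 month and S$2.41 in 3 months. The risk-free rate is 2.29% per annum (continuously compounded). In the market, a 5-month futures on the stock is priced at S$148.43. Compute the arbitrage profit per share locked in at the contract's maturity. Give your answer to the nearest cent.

PV(dividends) I = 3.64·e^(−0.0229·1/12) + 2.41·e^(−0.0229·3/12) = 6.0293
Fair futures F* = (S − I)·e^(rT) = (159.61 − 6.0293)·e^0.009542 = 153.5807 × 1.009588 = 155.0532
Market S$148.43 < fair 155.0532: forward underpriced → reverse cash-and-carry (short the stock, invest proceeds at r, pay the dividends, go long the forward).
Profit at T = |F_mkt − F*| = |148.43 − 155.0532| = S$6.62 per share

S$6.62 per share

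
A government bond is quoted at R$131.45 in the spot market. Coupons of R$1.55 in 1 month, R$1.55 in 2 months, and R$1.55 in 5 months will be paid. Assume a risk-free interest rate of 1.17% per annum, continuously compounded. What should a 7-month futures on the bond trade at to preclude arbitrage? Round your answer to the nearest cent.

PV(coupons) I = 1.55·e^(−0.0117·1/12) + 1.55·e^(−0.0117·2/12) + 1.55·e^(−0.0117·5/12)
I = 1.5485 + 1.5470 + 1.5425 = 4.6380
F = (S − I)·e^(rT) = (131.45 − 4.6380) · e^(0.0117·7/12)
= 126.8120 · e^0.006825 = 126.8120 × 1.006848 = R$127.68

R$127.68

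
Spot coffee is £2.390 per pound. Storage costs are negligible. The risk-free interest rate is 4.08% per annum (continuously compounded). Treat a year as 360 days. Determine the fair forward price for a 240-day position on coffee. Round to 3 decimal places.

F = S·e^(rT) = 2.390 · e^(0.0408 × 240/360) = 2.390 · e^0.027200
= 2.390 × 1.027573 = £2.456 per pound

£2.456 per pound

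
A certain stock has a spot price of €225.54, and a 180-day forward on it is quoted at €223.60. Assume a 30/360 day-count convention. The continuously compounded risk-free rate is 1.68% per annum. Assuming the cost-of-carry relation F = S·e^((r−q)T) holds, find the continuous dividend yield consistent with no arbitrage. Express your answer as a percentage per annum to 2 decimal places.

From F = S·e^((r−q)T): (r − q) = ln(F/S)/T
ln(223.60/225.54) = ln(0.991398) = -0.008639
(r − q) = -0.008639 / (180/360) = -0.017278
q = r − ln(F/S)/T = 0.0168 + 0.017278 = 0.034078
q = 3.41%

3.41%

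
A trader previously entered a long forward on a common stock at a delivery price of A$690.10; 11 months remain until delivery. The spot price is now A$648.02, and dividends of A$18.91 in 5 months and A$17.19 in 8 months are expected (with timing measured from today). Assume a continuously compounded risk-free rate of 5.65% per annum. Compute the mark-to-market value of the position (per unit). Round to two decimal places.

-A$42.27

PV(remaining dividends) I = 18.91·e^(−0.0565·5/12) + 17.19·e^(−0.0565·8/12) = 35.0246
Current forward F = (S − I)·e^(rT) = (648.02 − 35.0246)·e^(0.0565·11/12) = 612.9954 × 1.053156 = 645.5798
Value (long) = (F − K)·e^(−rT) = (645.5798 − 690.10) × 0.949527 = -42.2731
Value = -A$42.27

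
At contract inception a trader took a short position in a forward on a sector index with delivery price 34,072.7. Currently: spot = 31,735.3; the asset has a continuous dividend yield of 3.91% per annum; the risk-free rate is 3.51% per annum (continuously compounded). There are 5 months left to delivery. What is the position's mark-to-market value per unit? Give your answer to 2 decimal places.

Current fair forward for the remaining 5 months: F = S·e^((r − q)·T), (r − q) = 0.0351 − 0.0391 = -0.0040
F = 31735.3 · e^(-0.0040 × 5/12) = 31735.3 × 0.99833472 = 31682.4518
Value of long forward = (F − K)·e^(−rT) = (31682.4518 − 34072.7) · e^(−0.0351·5/12)
= -2390.2482 × 0.98548143 = -2355.55
Short position value = −(long value) = 2355.55

2355.55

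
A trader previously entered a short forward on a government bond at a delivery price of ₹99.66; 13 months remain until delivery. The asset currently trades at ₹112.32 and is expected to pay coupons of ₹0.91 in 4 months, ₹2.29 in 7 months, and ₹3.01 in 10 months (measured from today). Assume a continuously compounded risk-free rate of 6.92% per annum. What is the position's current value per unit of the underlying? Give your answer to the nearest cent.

-₹13.93

PV(remaining coupons) I = 0.91·e^(−0.0692·4/12) + 2.29·e^(−0.0692·7/12) + 3.01·e^(−0.0692·10/12) = 5.9300
Current forward F = (S − I)·e^(rT) = (112.32 − 5.9300)·e^(0.0692·13/12) = 106.3900 × 1.077848 = 114.6722
Value (long) = (F − K)·e^(−rT) = (114.6722 − 99.66) × 0.927774 = 13.9279
Short position value = −(long value) = -₹13.93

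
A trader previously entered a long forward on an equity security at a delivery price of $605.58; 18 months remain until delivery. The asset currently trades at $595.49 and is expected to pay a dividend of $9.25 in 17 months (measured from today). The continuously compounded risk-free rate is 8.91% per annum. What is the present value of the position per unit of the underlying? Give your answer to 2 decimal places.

PV(remaining dividends) I = 9.25·e^(−0.0891·17/12) = 8.1531
Current forward F = (S − I)·e^(rT) = (595.49 − 8.1531)·e^(0.0891·18/12) = 587.3369 × 1.142993 = 671.3220
Value (long) = (F − K)·e^(−rT) = (671.3220 − 605.58) × 0.874896 = 57.5174
Value = $57.52

$57.52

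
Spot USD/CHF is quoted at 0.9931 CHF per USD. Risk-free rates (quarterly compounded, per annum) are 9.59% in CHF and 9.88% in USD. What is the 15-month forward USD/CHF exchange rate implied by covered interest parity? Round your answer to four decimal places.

0.9896

By covered interest parity, F = S · (1+r_CHF/4)^(4T) / (1+r_USD/4)^(4T)
= 0.9931 × 1.125762 / 1.129753 = 0.9931 × 0.996467
F = 0.9896 CHF per USD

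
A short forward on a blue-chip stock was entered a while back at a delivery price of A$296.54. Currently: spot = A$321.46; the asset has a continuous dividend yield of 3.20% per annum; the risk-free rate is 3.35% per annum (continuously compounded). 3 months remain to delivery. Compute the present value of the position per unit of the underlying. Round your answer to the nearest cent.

-A$24.83

Current fair forward for the remaining 3 months: F = S·e^((r − q)·T), (r − q) = 0.0335 − 0.0320 = 0.0015
F = 321.46 · e^(0.0015 × 3/12) = 321.46 × 1.000375 = 321.5805
Value of long forward = (F − K)·e^(−rT) = (321.5805 − 296.54) · e^(−0.0335·3/12)
= 25.0405 × 0.991660 = 24.83
Short position value = −(long value) = -A$24.83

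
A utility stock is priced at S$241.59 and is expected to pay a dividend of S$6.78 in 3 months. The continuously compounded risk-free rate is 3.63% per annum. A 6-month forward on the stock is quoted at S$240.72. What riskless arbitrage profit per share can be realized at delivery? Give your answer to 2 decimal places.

S$1.55 per share

PV(dividends) I = 6.78·e^(−0.0363·3/12) = 6.7187
Fair forward F* = (S − I)·e^(rT) = (241.59 − 6.7187)·e^0.018150 = 234.8713 × 1.018316 = 239.1732
Market S$240.72 > fair 239.1732: forward overpriced → cash-and-carry (borrow at r, buy the stock and collect the dividends, short the forward).
Profit at T = |F_mkt − F*| = |240.72 − 239.1732| = S$1.55 per share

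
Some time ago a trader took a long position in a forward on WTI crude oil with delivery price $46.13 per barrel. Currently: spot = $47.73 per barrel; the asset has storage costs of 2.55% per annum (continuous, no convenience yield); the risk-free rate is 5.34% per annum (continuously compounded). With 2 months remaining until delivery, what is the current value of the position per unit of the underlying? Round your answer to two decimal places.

$2.21 per barrel

Current fair forward for the remaining 2 months: F = S·e^((r + u)·T), (r + u) = 0.0534 + 0.0255 = 0.0789
F = 47.73 · e^(0.0789 × 2/12) = 47.73 × 1.013237 = 48.3618
Value of long forward = (F − K)·e^(−rT) = (48.3618 − 46.13) · e^(−0.0534·2/12)
= 2.2318 × 0.991139 = 2.21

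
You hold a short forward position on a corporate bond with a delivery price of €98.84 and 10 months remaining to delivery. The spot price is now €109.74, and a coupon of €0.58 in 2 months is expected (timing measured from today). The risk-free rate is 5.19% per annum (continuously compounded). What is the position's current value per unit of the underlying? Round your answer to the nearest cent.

PV(remaining coupons) I = 0.58·e^(−0.0519·2/12) = 0.5750
Current forward F = (S − I)·e^(rT) = (109.74 − 0.5750)·e^(0.0519·10/12) = 109.1650 × 1.044199 = 113.9900
Value (long) = (F − K)·e^(−rT) = (113.9900 − 98.84) × 0.957672 = 14.5087
Short position value = −(long value) = -€14.51

-€14.51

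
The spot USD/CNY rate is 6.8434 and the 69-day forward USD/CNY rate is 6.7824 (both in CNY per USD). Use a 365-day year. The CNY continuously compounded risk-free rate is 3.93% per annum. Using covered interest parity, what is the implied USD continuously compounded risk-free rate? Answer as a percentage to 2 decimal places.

8.67%

F = S·e^((r_CNY − r_USD)T) ⇒ r_USD = r_CNY − ln(F/S)/T
ln(6.7824/6.8434) = -0.008954; /(69/365) = -0.047365
r_USD = 0.0393 + 0.047365 = 0.086665
r_USD = 8.67%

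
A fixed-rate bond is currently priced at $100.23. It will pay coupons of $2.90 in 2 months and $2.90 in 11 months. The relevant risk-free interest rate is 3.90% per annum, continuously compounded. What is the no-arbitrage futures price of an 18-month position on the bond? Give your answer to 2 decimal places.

PV(coupons) I = 2.90·e^(−0.0390·2/12) + 2.90·e^(−0.0390·11/12)
I = 2.8812 + 2.7982 = 5.6794
F = (S − I)·e^(rT) = (100.23 − 5.6794) · e^(0.0390·18/12)
= 94.5506 · e^0.058500 = 94.5506 × 1.060245 = $100.25

$100.25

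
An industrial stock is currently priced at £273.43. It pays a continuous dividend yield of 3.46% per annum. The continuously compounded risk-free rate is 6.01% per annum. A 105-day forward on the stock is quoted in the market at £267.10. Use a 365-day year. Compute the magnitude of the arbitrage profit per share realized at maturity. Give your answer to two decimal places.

Fair forward: F* = S·e^(carry·T), with carry = (r − q) = 0.0601 − 0.0346 = 0.0255
F* = 273.43 · e^(0.0255 × 105/365) = 273.43 · e^0.007336 = 273.43 × 1.007363 = £275.4433
Market £267.10 < fair £275.4433: forward underpriced → reverse cash-and-carry (short spot, go long the forward).
At maturity, profit = |F_mkt − F*| = |267.10 − 275.4433| = £8.34 per share

£8.34 per share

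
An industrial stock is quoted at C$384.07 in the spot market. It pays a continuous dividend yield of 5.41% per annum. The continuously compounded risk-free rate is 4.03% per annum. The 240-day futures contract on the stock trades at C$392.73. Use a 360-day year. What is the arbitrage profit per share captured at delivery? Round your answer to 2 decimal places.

Fair futures: F* = S·e^(carry·T), with carry = (r − q) = 0.0403 − 0.0541 = -0.0138
F* = 384.07 · e^(-0.0138 × 240/360) = 384.07 · e^-0.009200 = 384.07 × 0.990842 = C$380.5527
Market C$392.73 > fair C$380.5527: forward overpriced → cash-and-carry (buy spot, short the forward).
At maturity, profit = |F_mkt − F*| = |392.73 − 380.5527| = C$12.18 per share

C$12.18 per share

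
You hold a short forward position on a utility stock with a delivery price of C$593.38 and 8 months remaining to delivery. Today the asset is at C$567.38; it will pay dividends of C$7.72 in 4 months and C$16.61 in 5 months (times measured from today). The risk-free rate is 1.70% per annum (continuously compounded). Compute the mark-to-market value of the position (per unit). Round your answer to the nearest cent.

C$43.48

PV(remaining dividends) I = 7.72·e^(−0.0170·4/12) + 16.61·e^(−0.0170·5/12) = 24.1691
Current forward F = (S − I)·e^(rT) = (567.38 − 24.1691)·e^(0.0170·8/12) = 543.2109 × 1.011398 = 549.4024
Value (long) = (F − K)·e^(−rT) = (549.4024 − 593.38) × 0.988731 = -43.4820
Short position value = −(long value) = C$43.48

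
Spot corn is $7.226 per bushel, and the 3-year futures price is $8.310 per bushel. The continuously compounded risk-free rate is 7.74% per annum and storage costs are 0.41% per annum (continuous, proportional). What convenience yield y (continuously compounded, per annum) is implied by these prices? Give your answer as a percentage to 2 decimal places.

3.49%

F = S·e^((r+u−y)T) ⇒ (r+u−y) = ln(F/S)/T
ln(8.310/7.226) = 0.139774; /T ⇒ 0.046591
y = r + u − ln(F/S)/T = 0.0774 + 0.0041 − 0.046591 = 0.034909
y = 3.49%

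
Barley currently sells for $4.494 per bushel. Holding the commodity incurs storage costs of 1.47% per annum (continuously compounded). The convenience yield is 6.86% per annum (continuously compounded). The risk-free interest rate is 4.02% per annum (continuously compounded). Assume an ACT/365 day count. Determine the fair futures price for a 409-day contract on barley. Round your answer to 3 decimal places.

Net carry = r + u − y = 0.0402 + 0.0147 − 0.0686 = -0.0137
F = S·e^((r+u−y)T) = 4.494 · e^(-0.0137 × 409/365) = 4.494 · e^-0.015352
= 4.494 × 0.984765 = $4.426 per bushel

$4.426 per bushel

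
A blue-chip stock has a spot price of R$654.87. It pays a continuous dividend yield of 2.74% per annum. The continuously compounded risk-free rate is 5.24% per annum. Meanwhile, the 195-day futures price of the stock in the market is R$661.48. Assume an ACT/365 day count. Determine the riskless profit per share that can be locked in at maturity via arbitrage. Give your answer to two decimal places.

Fair futures: F* = S·e^(carry·T), with carry = (r − q) = 0.0524 − 0.0274 = 0.0250
F* = 654.87 · e^(0.0250 × 195/365) = 654.87 · e^0.013356 = 654.87 × 1.013446 = R$663.6754
Market R$661.48 < fair R$663.6754: forward underpriced → reverse cash-and-carry (short spot, go long the forward).
At maturity, profit = |F_mkt − F*| = |661.48 − 663.6754| = R$2.20 per share

R$2.20 per share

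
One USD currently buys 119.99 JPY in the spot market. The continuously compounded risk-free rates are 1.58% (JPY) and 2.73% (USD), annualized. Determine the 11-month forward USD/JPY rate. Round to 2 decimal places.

118.73

F = S·e^((r_JPY − r_USD)T) = 119.99 · e^((0.0158 − 0.0273) × 11/12)
= 119.99 · e^-0.010542 = 119.99 × 0.989513
F = 118.73 JPY per USD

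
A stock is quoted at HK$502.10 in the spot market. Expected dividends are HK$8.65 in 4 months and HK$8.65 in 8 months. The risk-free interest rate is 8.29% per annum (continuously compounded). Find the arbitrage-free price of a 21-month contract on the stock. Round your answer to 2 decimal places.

HK$561.30

PV(dividends) I = 8.65·e^(−0.0829·4/12) + 8.65·e^(−0.0829·8/12)
I = 8.4142 + 8.1849 = 16.5991
F = (S − I)·e^(rT) = (502.10 − 16.5991) · e^(0.0829·21/12)
= 485.5009 · e^0.145075 = 485.5009 × 1.156126 = HK$561.30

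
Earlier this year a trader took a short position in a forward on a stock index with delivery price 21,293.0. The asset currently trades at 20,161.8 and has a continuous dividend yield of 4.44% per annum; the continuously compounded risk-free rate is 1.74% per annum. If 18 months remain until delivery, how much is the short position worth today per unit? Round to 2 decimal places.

1881.68

Current fair forward for the remaining 18 months: F = S·e^((r − q)·T), (r − q) = 0.0174 − 0.0444 = -0.0270
F = 20161.8 · e^(-0.0270 × 18/12) = 20161.8 × 0.96030916 = 19361.5612
Value of long forward = (F − K)·e^(−rT) = (19361.5612 − 21293.0) · e^(−0.0174·18/12)
= -1931.4388 × 0.97423766 = -1881.68
Short position value = −(long value) = 1881.68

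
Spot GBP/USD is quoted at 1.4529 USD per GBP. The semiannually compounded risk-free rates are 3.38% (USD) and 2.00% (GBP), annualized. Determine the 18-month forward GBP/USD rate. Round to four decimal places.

1.4829

By covered interest parity, F = S · (1+r_USD/2)^(2T) / (1+r_GBP/2)^(2T)
= 1.4529 × 1.051562 / 1.030301 = 1.4529 × 1.020636
F = 1.4829 USD per GBP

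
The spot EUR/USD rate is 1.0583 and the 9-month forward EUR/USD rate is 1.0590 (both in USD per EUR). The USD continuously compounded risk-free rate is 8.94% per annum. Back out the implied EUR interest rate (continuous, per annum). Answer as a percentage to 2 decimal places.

F = S·e^((r_USD − r_EUR)T) ⇒ r_EUR = r_USD − ln(F/S)/T
ln(1.0590/1.0583) = 0.000661; /(9/12) = 0.000881
r_EUR = 0.0894 − 0.000881 = 0.088519
r_EUR = 8.85%

8.85%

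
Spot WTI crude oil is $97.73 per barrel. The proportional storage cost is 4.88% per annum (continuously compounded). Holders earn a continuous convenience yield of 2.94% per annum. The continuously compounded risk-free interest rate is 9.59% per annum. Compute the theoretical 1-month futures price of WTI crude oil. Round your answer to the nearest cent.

$98.67 per barrel

Net carry = r + u − y = 0.0959 + 0.0488 − 0.0294 = 0.1153
F = S·e^((r+u−y)T) = 97.73 · e^(0.1153 × 1/12) = 97.73 · e^0.009608
= 97.73 × 1.009654 = $98.67 per barrel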